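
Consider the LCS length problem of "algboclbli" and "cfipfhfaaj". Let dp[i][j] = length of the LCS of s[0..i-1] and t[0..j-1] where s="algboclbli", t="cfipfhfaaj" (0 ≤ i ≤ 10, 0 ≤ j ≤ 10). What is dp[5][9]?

1

   ''  c  f  i  p  f  h  f  a  a  j
''  0  0  0  0  0  0  0  0  0  0  0
 a  0  0  0  0  0  0  0  0  1  1  1
 l  0  0  0  0  0  0  0  0  1  1  1
 g  0  0  0  0  0  0  0  0  1  1  1
 b  0  0  0  0  0  0  0  0  1  1  1
 o  0  0  0  0  0  0  0  0  1  1  1
 c  0  1  1  1  1  1  1  1  1  1  1
 l  0  1  1  1  1  1  1  1  1  1  1
 b  0  1  1  1  1  1  1  1  1  1  1
 l  0  1  1  1  1  1  1  1  1  1  1
 i  0  1  1  2  2  2  2  2  2  2  2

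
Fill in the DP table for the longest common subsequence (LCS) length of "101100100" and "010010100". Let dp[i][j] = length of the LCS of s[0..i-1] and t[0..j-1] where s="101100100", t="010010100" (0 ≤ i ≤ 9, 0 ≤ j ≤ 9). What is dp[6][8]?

   ''  0  1  0  0  1  0  1  0  0
''  0  0  0  0  0  0  0  0  0  0
 1  0  0  1  1  1  1  1  1  1  1
 0  0  1  1  2  2  2  2  2  2  2
 1  0  1  2  2  2  3  3  3  3  3
 1  0  1  2  2  2  3  3  4  4  4
 0  0  1  2  3  3  3  4  4  5  5
 0  0  1  2  3  4  4  4  4  5  6
 1  0  1  2  3  4  5  5  5  5  6
 0  0  1  2  3  4  5  6  6  6  6
 0  0  1  2  3  4  5  6  6  7  7

5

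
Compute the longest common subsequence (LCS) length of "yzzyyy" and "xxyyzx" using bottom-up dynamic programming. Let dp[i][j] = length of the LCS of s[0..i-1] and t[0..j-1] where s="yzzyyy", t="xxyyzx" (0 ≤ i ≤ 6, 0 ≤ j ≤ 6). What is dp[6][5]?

2

   ''  x  x  y  y  z  x
''  0  0  0  0  0  0  0
 y  0  0  0  1  1  1  1
 z  0  0  0  1  1  2  2
 z  0  0  0  1  1  2  2
 y  0  0  0  1  2  2  2
 y  0  0  0  1  2  2  2
 y  0  0  0  1  2  2  2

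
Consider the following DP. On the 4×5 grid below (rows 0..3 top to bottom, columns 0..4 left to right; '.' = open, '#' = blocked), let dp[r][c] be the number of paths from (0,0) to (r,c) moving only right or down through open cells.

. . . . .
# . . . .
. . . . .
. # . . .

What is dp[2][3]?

r\c   0   1   2   3   4
  0   1   1   1   1   1
  1   0   1   2   3   4
  2   0   1   3   6  10
  3   0   0   3   9  19

6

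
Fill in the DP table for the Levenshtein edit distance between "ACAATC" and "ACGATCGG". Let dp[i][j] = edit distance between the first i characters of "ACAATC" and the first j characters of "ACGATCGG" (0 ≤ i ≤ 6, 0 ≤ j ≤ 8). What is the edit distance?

3

   ''  A  C  G  A  T  C  G  G
''  0  1  2  3  4  5  6  7  8
 A  1  0  1  2  3  4  5  6  7
 C  2  1  0  1  2  3  4  5  6
 A  3  2  1  1  1  2  3  4  5
 A  4  3  2  2  1  2  3  4  5
 T  5  4  3  3  2  1  2  3  4
 C  6  5  4  4  3  2  1  2  3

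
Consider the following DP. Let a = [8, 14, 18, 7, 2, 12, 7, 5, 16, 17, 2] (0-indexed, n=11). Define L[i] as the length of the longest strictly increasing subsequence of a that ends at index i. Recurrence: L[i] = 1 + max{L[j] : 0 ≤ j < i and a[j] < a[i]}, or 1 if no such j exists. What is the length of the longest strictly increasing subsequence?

4

   i    0    1    2    3    4    5    6    7    8    9   10
a[i]    8   14   18    7    2   12    7    5   16   17    2
L[i]    1    2    3    1    1    2    2    2    3    4    1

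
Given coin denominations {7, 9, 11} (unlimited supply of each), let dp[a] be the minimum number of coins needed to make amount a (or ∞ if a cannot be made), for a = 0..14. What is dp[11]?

 a  0  1  2  3  4  5  6  7  8  9 10 11 12 13 14
dp  0  -  -  -  -  -  -  1  -  1  -  1  -  -  2
(- denotes ∞ / unreachable)

1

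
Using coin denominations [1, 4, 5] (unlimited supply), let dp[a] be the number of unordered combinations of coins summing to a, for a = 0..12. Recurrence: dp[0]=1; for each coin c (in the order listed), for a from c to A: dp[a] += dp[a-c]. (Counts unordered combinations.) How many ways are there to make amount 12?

7

after  coin     0     1     2     3     4     5     6     7     8     9    10    11    12
          1     1     1     1     1     1     1     1     1     1     1     1     1     1
          4     1     1     1     1     2     2     2     2     3     3     3     3     4
          5     1     1     1     1     2     3     3     3     4     5     6     6     7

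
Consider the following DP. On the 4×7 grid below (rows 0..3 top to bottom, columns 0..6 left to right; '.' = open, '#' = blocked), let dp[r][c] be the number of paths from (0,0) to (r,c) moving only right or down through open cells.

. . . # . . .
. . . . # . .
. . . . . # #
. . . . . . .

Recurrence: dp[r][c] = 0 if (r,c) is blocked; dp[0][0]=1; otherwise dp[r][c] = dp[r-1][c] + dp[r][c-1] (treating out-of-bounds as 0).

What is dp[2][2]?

r\c   0   1   2   3   4   5   6
  0   1   1   1   0   0   0   0
  1   1   2   3   3   0   0   0
  2   1   3   6   9   9   0   0
  3   1   4  10  19  28  28  28

6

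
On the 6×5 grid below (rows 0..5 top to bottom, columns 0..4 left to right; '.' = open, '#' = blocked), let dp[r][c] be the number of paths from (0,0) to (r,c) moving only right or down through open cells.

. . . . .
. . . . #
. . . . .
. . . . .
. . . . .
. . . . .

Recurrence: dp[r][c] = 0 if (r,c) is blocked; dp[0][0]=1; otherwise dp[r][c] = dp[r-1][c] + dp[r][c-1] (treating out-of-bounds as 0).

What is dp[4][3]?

35

r\c   0   1   2   3   4
  0   1   1   1   1   1
  1   1   2   3   4   0
  2   1   3   6  10  10
  3   1   4  10  20  30
  4   1   5  15  35  65
  5   1   6  21  56 121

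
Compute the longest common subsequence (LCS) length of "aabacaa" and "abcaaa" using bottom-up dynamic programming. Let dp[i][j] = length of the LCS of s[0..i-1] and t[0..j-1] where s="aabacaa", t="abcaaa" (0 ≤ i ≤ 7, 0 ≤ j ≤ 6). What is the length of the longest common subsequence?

   ''  a  b  c  a  a  a
''  0  0  0  0  0  0  0
 a  0  1  1  1  1  1  1
 a  0  1  1  1  2  2  2
 b  0  1  2  2  2  2  2
 a  0  1  2  2  3  3  3
 c  0  1  2  3  3  3  3
 a  0  1  2  3  4  4  4
 a  0  1  2  3  4  5  5

5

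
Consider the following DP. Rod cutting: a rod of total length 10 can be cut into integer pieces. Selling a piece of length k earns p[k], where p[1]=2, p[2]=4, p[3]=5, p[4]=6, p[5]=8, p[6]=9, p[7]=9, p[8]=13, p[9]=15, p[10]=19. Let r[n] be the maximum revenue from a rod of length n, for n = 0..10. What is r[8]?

16

   n    0    1    2    3    4    5    6    7    8    9   10
r[n]    0    2    4    6    8   10   12   14   16   18   20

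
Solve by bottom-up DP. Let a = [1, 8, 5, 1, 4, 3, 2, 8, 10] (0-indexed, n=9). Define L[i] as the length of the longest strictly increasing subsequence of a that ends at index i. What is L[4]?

2

   i    0    1    2    3    4    5    6    7    8
a[i]    1    8    5    1    4    3    2    8   10
L[i]    1    2    2    1    2    2    2    3    4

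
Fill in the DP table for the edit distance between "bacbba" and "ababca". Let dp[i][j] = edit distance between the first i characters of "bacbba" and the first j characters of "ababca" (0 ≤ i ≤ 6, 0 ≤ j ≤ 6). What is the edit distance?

3

   ''  a  b  a  b  c  a
''  0  1  2  3  4  5  6
 b  1  1  1  2  3  4  5
 a  2  1  2  1  2  3  4
 c  3  2  2  2  2  2  3
 b  4  3  2  3  2  3  3
 b  5  4  3  3  3  3  4
 a  6  5  4  3  4  4  3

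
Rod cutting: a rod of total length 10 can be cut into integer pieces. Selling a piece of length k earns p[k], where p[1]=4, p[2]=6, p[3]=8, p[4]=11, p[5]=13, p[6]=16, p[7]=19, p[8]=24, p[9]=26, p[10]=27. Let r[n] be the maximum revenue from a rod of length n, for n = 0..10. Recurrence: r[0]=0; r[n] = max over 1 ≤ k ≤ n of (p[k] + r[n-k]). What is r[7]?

   n    0    1    2    3    4    5    6    7    8    9   10
r[n]    0    4    8   12   16   20   24   28   32   36   40

28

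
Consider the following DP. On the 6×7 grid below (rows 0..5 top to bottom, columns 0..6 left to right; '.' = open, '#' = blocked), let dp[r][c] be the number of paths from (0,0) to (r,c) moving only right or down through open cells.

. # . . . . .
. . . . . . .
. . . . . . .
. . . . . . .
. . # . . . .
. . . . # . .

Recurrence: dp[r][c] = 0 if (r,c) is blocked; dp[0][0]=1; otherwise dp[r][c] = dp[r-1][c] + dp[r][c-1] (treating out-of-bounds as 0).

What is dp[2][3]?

4

r\c   0   1   2   3   4   5   6
  0   1   0   0   0   0   0   0
  1   1   1   1   1   1   1   1
  2   1   2   3   4   5   6   7
  3   1   3   6  10  15  21  28
  4   1   4   0  10  25  46  74
  5   1   5   5  15   0  46 120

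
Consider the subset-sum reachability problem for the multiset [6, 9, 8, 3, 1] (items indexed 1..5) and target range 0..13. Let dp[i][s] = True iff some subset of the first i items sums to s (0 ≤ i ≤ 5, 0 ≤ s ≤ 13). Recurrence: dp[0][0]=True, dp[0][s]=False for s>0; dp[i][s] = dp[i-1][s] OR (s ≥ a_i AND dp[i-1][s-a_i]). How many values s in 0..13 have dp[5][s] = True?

12

i\s   0   1   2   3   4   5   6   7   8   9  10  11  12  13
  0   T   F   F   F   F   F   F   F   F   F   F   F   F   F
  1   T   F   F   F   F   F   T   F   F   F   F   F   F   F
  2   T   F   F   F   F   F   T   F   F   T   F   F   F   F
  3   T   F   F   F   F   F   T   F   T   T   F   F   F   F
  4   T   F   F   T   F   F   T   F   T   T   F   T   T   F
  5   T   T   F   T   T   F   T   T   T   T   T   T   T   T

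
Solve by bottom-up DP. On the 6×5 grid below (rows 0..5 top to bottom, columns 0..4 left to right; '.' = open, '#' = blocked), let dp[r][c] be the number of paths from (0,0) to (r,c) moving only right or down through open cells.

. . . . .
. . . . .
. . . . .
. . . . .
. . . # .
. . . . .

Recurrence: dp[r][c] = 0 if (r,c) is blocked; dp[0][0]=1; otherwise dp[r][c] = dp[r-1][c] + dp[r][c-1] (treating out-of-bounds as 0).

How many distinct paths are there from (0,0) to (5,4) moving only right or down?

r\c   0   1   2   3   4
  0   1   1   1   1   1
  1   1   2   3   4   5
  2   1   3   6  10  15
  3   1   4  10  20  35
  4   1   5  15   0  35
  5   1   6  21  21  56

56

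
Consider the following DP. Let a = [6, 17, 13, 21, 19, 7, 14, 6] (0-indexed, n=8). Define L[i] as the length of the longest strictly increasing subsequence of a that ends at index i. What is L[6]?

   i    0    1    2    3    4    5    6    7
a[i]    6   17   13   21   19    7   14    6
L[i]    1    2    2    3    3    2    3    1

3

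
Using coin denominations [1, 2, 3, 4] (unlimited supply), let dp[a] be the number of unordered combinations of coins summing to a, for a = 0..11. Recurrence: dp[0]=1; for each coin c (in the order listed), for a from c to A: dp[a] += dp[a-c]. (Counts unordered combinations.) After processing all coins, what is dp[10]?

after  coin     0     1     2     3     4     5     6     7     8     9    10    11
          1     1     1     1     1     1     1     1     1     1     1     1     1
          2     1     1     2     2     3     3     4     4     5     5     6     6
          3     1     1     2     3     4     5     7     8    10    12    14    16
          4     1     1     2     3     5     6     9    11    15    18    23    27

23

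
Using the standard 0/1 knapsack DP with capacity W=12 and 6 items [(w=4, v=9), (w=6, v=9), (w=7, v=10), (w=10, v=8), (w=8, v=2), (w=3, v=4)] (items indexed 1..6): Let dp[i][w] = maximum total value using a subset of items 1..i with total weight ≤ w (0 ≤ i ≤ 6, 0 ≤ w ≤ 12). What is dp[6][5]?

9

i\w   0   1   2   3   4   5   6   7   8   9  10  11  12
  0   0   0   0   0   0   0   0   0   0   0   0   0   0
  1   0   0   0   0   9   9   9   9   9   9   9   9   9
  2   0   0   0   0   9   9   9   9   9   9  18  18  18
  3   0   0   0   0   9   9   9  10  10  10  18  19  19
  4   0   0   0   0   9   9   9  10  10  10  18  19  19
  5   0   0   0   0   9   9   9  10  10  10  18  19  19
  6   0   0   0   4   9   9   9  13  13  13  18  19  19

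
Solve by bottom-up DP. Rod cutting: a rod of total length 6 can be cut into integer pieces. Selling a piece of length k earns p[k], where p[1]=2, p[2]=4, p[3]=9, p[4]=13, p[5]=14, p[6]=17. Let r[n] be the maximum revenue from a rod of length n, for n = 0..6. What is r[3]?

9

   n    0    1    2    3    4    5    6
r[n]    0    2    4    9   13   15   18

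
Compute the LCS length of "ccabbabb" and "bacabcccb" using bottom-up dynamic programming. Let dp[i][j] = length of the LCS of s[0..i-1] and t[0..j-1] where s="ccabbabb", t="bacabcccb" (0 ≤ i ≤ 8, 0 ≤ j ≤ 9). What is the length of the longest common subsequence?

   ''  b  a  c  a  b  c  c  c  b
''  0  0  0  0  0  0  0  0  0  0
 c  0  0  0  1  1  1  1  1  1  1
 c  0  0  0  1  1  1  2  2  2  2
 a  0  0  1  1  2  2  2  2  2  2
 b  0  1  1  1  2  3  3  3  3  3
 b  0  1  1  1  2  3  3  3  3  4
 a  0  1  2  2  2  3  3  3  3  4
 b  0  1  2  2  2  3  3  3  3  4
 b  0  1  2  2  2  3  3  3  3  4

4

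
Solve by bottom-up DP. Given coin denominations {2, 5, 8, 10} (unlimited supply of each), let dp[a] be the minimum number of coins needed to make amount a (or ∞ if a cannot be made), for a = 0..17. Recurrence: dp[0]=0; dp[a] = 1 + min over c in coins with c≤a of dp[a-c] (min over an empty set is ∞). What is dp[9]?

 a  0  1  2  3  4  5  6  7  8  9 10 11 12 13 14 15 16 17
dp  0  -  1  -  2  1  3  2  1  3  1  4  2  2  3  2  2  3
(- denotes ∞ / unreachable)

3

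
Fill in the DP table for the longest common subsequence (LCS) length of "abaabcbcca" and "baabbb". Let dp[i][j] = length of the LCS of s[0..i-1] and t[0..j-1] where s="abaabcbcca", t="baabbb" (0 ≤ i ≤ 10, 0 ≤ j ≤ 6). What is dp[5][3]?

3

   ''  b  a  a  b  b  b
''  0  0  0  0  0  0  0
 a  0  0  1  1  1  1  1
 b  0  1  1  1  2  2  2
 a  0  1  2  2  2  2  2
 a  0  1  2  3  3  3  3
 b  0  1  2  3  4  4  4
 c  0  1  2  3  4  4  4
 b  0  1  2  3  4  5  5
 c  0  1  2  3  4  5  5
 c  0  1  2  3  4  5  5
 a  0  1  2  3  4  5  5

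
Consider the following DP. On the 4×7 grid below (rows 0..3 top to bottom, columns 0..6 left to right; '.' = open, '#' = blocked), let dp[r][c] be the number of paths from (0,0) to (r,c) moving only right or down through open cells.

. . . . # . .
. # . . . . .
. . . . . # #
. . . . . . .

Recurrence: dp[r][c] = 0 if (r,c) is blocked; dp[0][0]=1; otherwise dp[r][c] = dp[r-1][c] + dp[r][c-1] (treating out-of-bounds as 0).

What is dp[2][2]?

r\c   0   1   2   3   4   5   6
  0   1   1   1   1   0   0   0
  1   1   0   1   2   2   2   2
  2   1   1   2   4   6   0   0
  3   1   2   4   8  14  14  14

2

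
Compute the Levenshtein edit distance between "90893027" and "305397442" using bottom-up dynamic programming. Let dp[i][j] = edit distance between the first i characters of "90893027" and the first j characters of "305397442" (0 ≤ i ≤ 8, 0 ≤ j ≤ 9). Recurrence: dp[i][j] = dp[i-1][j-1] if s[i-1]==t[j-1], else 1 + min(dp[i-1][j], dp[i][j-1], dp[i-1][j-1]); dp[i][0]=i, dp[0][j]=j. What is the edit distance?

   ''  3  0  5  3  9  7  4  4  2
''  0  1  2  3  4  5  6  7  8  9
 9  1  1  2  3  4  4  5  6  7  8
 0  2  2  1  2  3  4  5  6  7  8
 8  3  3  2  2  3  4  5  6  7  8
 9  4  4  3  3  3  3  4  5  6  7
 3  5  4  4  4  3  4  4  5  6  7
 0  6  5  4  5  4  4  5  5  6  7
 2  7  6  5  5  5  5  5  6  6  6
 7  8  7  6  6  6  6  5  6  7  7

7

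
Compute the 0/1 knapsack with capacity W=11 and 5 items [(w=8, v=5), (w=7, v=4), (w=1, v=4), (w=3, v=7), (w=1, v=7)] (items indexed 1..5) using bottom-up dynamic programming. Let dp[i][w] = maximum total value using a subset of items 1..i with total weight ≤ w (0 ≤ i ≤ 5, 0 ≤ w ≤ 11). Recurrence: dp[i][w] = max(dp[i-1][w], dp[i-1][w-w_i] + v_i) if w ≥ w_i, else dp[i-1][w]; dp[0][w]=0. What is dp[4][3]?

i\w   0   1   2   3   4   5   6   7   8   9  10  11
  0   0   0   0   0   0   0   0   0   0   0   0   0
  1   0   0   0   0   0   0   0   0   5   5   5   5
  2   0   0   0   0   0   0   0   4   5   5   5   5
  3   0   4   4   4   4   4   4   4   8   9   9   9
  4   0   4   4   7  11  11  11  11  11  11  11  15
  5   0   7  11  11  14  18  18  18  18  18  18  18

7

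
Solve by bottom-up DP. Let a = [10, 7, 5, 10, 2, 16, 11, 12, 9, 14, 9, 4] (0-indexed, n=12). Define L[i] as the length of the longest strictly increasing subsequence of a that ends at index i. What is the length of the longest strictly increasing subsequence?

5

   i    0    1    2    3    4    5    6    7    8    9   10   11
a[i]   10    7    5   10    2   16   11   12    9   14    9    4
L[i]    1    1    1    2    1    3    3    4    2    5    2    2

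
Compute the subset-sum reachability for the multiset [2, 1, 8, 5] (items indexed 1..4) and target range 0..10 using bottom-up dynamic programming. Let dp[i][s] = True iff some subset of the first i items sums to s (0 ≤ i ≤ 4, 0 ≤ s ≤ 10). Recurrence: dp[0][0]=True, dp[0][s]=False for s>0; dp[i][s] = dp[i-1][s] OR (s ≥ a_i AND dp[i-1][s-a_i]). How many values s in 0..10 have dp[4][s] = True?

i\s   0   1   2   3   4   5   6   7   8   9  10
  0   T   F   F   F   F   F   F   F   F   F   F
  1   T   F   T   F   F   F   F   F   F   F   F
  2   T   T   T   T   F   F   F   F   F   F   F
  3   T   T   T   T   F   F   F   F   T   T   T
  4   T   T   T   T   F   T   T   T   T   T   T

10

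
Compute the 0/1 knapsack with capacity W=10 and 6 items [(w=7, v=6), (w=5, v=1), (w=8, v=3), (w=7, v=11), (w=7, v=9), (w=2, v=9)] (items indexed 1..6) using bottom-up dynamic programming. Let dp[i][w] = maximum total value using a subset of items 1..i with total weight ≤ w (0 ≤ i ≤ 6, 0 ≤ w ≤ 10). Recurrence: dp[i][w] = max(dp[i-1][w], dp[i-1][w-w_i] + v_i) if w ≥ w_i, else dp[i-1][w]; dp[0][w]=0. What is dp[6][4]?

9

i\w   0   1   2   3   4   5   6   7   8   9  10
  0   0   0   0   0   0   0   0   0   0   0   0
  1   0   0   0   0   0   0   0   6   6   6   6
  2   0   0   0   0   0   1   1   6   6   6   6
  3   0   0   0   0   0   1   1   6   6   6   6
  4   0   0   0   0   0   1   1  11  11  11  11
  5   0   0   0   0   0   1   1  11  11  11  11
  6   0   0   9   9   9   9   9  11  11  20  20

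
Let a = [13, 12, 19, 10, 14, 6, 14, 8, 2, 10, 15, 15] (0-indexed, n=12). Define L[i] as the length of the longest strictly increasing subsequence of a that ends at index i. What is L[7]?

   i    0    1    2    3    4    5    6    7    8    9   10   11
a[i]   13   12   19   10   14    6   14    8    2   10   15   15
L[i]    1    1    2    1    2    1    2    2    1    3    4    4

2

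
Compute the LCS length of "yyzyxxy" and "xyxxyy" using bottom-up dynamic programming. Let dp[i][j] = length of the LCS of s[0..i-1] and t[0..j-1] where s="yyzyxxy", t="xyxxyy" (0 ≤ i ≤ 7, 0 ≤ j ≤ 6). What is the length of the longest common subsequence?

4

   ''  x  y  x  x  y  y
''  0  0  0  0  0  0  0
 y  0  0  1  1  1  1  1
 y  0  0  1  1  1  2  2
 z  0  0  1  1  1  2  2
 y  0  0  1  1  1  2  3
 x  0  1  1  2  2  2  3
 x  0  1  1  2  3  3  3
 y  0  1  2  2  3  4  4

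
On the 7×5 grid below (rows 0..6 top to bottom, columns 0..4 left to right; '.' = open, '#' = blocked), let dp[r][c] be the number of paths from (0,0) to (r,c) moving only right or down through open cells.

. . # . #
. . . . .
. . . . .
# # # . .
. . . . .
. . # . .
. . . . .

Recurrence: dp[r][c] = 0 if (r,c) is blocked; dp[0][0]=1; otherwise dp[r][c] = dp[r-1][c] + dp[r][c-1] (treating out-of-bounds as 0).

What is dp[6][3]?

7

r\c   0   1   2   3   4
  0   1   1   0   0   0
  1   1   2   2   2   2
  2   1   3   5   7   9
  3   0   0   0   7  16
  4   0   0   0   7  23
  5   0   0   0   7  30
  6   0   0   0   7  37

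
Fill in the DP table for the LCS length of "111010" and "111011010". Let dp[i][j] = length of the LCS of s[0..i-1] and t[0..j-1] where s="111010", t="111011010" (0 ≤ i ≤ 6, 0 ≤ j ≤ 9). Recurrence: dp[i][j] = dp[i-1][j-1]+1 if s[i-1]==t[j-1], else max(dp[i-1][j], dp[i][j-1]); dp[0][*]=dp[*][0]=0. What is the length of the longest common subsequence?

6

   ''  1  1  1  0  1  1  0  1  0
''  0  0  0  0  0  0  0  0  0  0
 1  0  1  1  1  1  1  1  1  1  1
 1  0  1  2  2  2  2  2  2  2  2
 1  0  1  2  3  3  3  3  3  3  3
 0  0  1  2  3  4  4  4  4  4  4
 1  0  1  2  3  4  5  5  5  5  5
 0  0  1  2  3  4  5  5  6  6  6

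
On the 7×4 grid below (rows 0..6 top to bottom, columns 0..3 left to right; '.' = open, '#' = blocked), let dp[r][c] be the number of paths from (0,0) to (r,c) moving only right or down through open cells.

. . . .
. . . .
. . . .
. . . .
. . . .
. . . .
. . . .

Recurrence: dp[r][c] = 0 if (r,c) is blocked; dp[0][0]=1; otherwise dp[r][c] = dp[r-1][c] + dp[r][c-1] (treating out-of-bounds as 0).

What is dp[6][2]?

r\c   0   1   2   3
  0   1   1   1   1
  1   1   2   3   4
  2   1   3   6  10
  3   1   4  10  20
  4   1   5  15  35
  5   1   6  21  56
  6   1   7  28  84

28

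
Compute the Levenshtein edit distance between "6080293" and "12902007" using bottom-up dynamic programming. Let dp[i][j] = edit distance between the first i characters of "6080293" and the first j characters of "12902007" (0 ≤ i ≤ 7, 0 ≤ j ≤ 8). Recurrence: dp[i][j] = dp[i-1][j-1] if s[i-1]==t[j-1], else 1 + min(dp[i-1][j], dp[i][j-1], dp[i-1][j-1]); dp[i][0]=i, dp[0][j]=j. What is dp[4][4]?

3

   ''  1  2  9  0  2  0  0  7
''  0  1  2  3  4  5  6  7  8
 6  1  1  2  3  4  5  6  7  8
 0  2  2  2  3  3  4  5  6  7
 8  3  3  3  3  4  4  5  6  7
 0  4  4  4  4  3  4  4  5  6
 2  5  5  4  5  4  3  4  5  6
 9  6  6  5  4  5  4  4  5  6
 3  7  7  6  5  5  5  5  5  6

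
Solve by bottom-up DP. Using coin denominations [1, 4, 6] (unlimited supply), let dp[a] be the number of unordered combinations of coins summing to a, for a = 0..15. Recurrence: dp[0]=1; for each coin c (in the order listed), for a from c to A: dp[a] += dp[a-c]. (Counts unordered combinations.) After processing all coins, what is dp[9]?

after  coin     0     1     2     3     4     5     6     7     8     9    10    11    12    13    14    15
          1     1     1     1     1     1     1     1     1     1     1     1     1     1     1     1     1
          4     1     1     1     1     2     2     2     2     3     3     3     3     4     4     4     4
          6     1     1     1     1     2     2     3     3     4     4     5     5     7     7     8     8

4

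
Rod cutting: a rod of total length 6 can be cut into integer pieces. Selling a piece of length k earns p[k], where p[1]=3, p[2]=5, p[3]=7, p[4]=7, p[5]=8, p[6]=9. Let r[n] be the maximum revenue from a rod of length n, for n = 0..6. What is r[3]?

9

   n    0    1    2    3    4    5    6
r[n]    0    3    6    9   12   15   18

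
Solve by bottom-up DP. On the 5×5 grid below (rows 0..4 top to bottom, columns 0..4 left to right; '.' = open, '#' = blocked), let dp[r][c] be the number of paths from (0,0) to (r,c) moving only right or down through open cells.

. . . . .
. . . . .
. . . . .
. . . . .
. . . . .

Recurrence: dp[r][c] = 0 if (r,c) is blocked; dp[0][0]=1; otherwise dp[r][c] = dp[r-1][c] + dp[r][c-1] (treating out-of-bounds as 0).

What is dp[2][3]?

10

r\c   0   1   2   3   4
  0   1   1   1   1   1
  1   1   2   3   4   5
  2   1   3   6  10  15
  3   1   4  10  20  35
  4   1   5  15  35  70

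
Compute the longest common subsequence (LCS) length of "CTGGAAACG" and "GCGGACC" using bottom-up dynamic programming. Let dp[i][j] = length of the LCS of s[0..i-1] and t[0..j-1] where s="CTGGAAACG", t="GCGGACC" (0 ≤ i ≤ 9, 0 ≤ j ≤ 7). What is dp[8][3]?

   ''  G  C  G  G  A  C  C
''  0  0  0  0  0  0  0  0
 C  0  0  1  1  1  1  1  1
 T  0  0  1  1  1  1  1  1
 G  0  1  1  2  2  2  2  2
 G  0  1  1  2  3  3  3  3
 A  0  1  1  2  3  4  4  4
 A  0  1  1  2  3  4  4  4
 A  0  1  1  2  3  4  4  4
 C  0  1  2  2  3  4  5  5
 G  0  1  2  3  3  4  5  5

2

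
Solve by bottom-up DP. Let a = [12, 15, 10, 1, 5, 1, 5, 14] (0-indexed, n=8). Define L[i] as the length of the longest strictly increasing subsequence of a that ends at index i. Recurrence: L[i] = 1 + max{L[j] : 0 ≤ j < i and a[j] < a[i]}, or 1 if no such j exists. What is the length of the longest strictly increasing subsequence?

   i    0    1    2    3    4    5    6    7
a[i]   12   15   10    1    5    1    5   14
L[i]    1    2    1    1    2    1    2    3

3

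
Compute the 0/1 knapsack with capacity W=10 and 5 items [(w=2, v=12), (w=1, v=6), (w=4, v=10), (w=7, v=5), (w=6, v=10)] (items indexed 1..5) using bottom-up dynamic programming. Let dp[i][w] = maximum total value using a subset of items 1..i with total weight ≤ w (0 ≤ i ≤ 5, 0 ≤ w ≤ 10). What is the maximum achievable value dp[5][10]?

i\w   0   1   2   3   4   5   6   7   8   9  10
  0   0   0   0   0   0   0   0   0   0   0   0
  1   0   0  12  12  12  12  12  12  12  12  12
  2   0   6  12  18  18  18  18  18  18  18  18
  3   0   6  12  18  18  18  22  28  28  28  28
  4   0   6  12  18  18  18  22  28  28  28  28
  5   0   6  12  18  18  18  22  28  28  28  28

28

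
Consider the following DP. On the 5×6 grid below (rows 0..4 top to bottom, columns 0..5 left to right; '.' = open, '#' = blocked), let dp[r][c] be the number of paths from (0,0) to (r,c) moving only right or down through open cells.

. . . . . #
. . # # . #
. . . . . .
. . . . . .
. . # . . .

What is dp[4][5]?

r\c   0   1   2   3   4   5
  0   1   1   1   1   1   0
  1   1   2   0   0   1   0
  2   1   3   3   3   4   4
  3   1   4   7  10  14  18
  4   1   5   0  10  24  42

42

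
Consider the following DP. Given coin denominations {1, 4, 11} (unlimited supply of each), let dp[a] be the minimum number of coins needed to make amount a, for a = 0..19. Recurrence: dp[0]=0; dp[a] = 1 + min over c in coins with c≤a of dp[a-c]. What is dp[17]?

 a  0  1  2  3  4  5  6  7  8  9 10 11 12 13 14 15 16 17 18 19
dp  0  1  2  3  1  2  3  4  2  3  4  1  2  3  4  2  3  4  5  3

4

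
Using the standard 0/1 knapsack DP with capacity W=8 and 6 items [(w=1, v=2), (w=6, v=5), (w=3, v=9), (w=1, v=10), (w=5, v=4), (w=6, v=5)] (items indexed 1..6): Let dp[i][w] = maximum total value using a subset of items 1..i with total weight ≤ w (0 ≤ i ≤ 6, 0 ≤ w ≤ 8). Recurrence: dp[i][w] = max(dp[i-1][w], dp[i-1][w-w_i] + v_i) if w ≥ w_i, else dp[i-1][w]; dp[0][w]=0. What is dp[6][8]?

21

i\w   0   1   2   3   4   5   6   7   8
  0   0   0   0   0   0   0   0   0   0
  1   0   2   2   2   2   2   2   2   2
  2   0   2   2   2   2   2   5   7   7
  3   0   2   2   9  11  11  11  11  11
  4   0  10  12  12  19  21  21  21  21
  5   0  10  12  12  19  21  21  21  21
  6   0  10  12  12  19  21  21  21  21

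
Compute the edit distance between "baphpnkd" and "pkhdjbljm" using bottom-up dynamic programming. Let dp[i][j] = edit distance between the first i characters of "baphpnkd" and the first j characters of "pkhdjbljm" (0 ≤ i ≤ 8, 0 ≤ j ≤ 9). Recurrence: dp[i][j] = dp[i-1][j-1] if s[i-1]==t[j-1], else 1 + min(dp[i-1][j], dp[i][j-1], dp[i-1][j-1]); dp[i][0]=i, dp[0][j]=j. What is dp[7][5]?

6

   ''  p  k  h  d  j  b  l  j  m
''  0  1  2  3  4  5  6  7  8  9
 b  1  1  2  3  4  5  5  6  7  8
 a  2  2  2  3  4  5  6  6  7  8
 p  3  2  3  3  4  5  6  7  7  8
 h  4  3  3  3  4  5  6  7  8  8
 p  5  4  4  4  4  5  6  7  8  9
 n  6  5  5  5  5  5  6  7  8  9
 k  7  6  5  6  6  6  6  7  8  9
 d  8  7  6  6  6  7  7  7  8  9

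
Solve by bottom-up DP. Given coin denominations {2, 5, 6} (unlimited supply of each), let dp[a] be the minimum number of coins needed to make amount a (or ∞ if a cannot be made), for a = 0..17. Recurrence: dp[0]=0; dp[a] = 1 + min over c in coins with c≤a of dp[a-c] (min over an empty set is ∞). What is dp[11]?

 a  0  1  2  3  4  5  6  7  8  9 10 11 12 13 14 15 16 17
dp  0  -  1  -  2  1  1  2  2  3  2  2  2  3  3  3  3  3
(- denotes ∞ / unreachable)

2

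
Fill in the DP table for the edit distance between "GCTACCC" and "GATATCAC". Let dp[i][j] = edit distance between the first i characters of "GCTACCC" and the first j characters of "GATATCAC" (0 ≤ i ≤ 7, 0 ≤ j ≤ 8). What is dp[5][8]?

   ''  G  A  T  A  T  C  A  C
''  0  1  2  3  4  5  6  7  8
 G  1  0  1  2  3  4  5  6  7
 C  2  1  1  2  3  4  4  5  6
 T  3  2  2  1  2  3  4  5  6
 A  4  3  2  2  1  2  3  4  5
 C  5  4  3  3  2  2  2  3  4
 C  6  5  4  4  3  3  2  3  3
 C  7  6  5  5  4  4  3  3  3

4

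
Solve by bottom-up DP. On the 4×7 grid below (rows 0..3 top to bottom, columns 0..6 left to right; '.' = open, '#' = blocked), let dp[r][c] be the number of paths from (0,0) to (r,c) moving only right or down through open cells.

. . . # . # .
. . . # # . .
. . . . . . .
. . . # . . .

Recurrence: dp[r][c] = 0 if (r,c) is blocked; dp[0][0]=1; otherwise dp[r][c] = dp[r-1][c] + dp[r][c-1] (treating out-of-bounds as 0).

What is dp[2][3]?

r\c   0   1   2   3   4   5   6
  0   1   1   1   0   0   0   0
  1   1   2   3   0   0   0   0
  2   1   3   6   6   6   6   6
  3   1   4  10   0   6  12  18

6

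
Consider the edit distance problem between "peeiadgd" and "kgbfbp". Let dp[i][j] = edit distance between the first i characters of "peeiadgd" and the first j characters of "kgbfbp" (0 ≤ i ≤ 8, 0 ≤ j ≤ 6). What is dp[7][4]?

7

   ''  k  g  b  f  b  p
''  0  1  2  3  4  5  6
 p  1  1  2  3  4  5  5
 e  2  2  2  3  4  5  6
 e  3  3  3  3  4  5  6
 i  4  4  4  4  4  5  6
 a  5  5  5  5  5  5  6
 d  6  6  6  6  6  6  6
 g  7  7  6  7  7  7  7
 d  8  8  7  7  8  8  8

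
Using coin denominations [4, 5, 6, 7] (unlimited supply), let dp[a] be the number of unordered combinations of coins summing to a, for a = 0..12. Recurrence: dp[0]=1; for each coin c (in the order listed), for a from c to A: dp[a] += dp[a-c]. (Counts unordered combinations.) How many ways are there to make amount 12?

after  coin     0     1     2     3     4     5     6     7     8     9    10    11    12
          4     1     0     0     0     1     0     0     0     1     0     0     0     1
          5     1     0     0     0     1     1     0     0     1     1     1     0     1
          6     1     0     0     0     1     1     1     0     1     1     2     1     2
          7     1     0     0     0     1     1     1     1     1     1     2     2     3

3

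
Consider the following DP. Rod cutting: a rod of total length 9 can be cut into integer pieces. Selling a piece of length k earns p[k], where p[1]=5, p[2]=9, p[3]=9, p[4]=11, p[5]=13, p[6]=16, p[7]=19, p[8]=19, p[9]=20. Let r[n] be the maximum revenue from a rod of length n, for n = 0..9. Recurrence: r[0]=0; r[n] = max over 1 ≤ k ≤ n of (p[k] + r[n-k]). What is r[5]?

25

   n    0    1    2    3    4    5    6    7    8    9
r[n]    0    5   10   15   20   25   30   35   40   45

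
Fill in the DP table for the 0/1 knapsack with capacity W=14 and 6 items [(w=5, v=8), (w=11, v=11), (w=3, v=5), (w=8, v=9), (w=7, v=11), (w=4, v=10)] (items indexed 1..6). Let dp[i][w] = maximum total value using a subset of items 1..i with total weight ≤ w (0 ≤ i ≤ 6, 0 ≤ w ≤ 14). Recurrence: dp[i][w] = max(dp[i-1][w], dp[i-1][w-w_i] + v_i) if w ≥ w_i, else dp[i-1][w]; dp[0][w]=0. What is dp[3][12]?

i\w   0   1   2   3   4   5   6   7   8   9  10  11  12  13  14
  0   0   0   0   0   0   0   0   0   0   0   0   0   0   0   0
  1   0   0   0   0   0   8   8   8   8   8   8   8   8   8   8
  2   0   0   0   0   0   8   8   8   8   8   8  11  11  11  11
  3   0   0   0   5   5   8   8   8  13  13  13  13  13  13  16
  4   0   0   0   5   5   8   8   8  13  13  13  14  14  17  17
  5   0   0   0   5   5   8   8  11  13  13  16  16  19  19  19
  6   0   0   0   5  10  10  10  15  15  18  18  21  23  23  26

13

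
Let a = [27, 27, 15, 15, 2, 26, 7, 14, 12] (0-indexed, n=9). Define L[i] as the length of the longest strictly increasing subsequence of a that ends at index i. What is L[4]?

1

   i    0    1    2    3    4    5    6    7    8
a[i]   27   27   15   15    2   26    7   14   12
L[i]    1    1    1    1    1    2    2    3    3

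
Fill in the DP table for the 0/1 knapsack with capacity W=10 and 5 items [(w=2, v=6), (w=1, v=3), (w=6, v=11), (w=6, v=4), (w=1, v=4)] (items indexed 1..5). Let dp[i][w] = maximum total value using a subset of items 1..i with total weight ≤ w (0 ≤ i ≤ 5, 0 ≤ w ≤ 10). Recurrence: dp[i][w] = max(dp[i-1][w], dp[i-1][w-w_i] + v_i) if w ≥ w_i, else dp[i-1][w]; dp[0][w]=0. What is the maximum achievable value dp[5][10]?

i\w   0   1   2   3   4   5   6   7   8   9  10
  0   0   0   0   0   0   0   0   0   0   0   0
  1   0   0   6   6   6   6   6   6   6   6   6
  2   0   3   6   9   9   9   9   9   9   9   9
  3   0   3   6   9   9   9  11  14  17  20  20
  4   0   3   6   9   9   9  11  14  17  20  20
  5   0   4   7  10  13  13  13  15  18  21  24

24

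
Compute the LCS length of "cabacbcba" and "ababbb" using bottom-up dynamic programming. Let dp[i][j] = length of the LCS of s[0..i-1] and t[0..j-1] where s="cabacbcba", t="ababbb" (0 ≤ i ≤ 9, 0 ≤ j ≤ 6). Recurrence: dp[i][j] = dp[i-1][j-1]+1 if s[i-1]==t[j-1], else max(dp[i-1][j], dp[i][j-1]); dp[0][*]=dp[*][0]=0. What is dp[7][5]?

   ''  a  b  a  b  b  b
''  0  0  0  0  0  0  0
 c  0  0  0  0  0  0  0
 a  0  1  1  1  1  1  1
 b  0  1  2  2  2  2  2
 a  0  1  2  3  3  3  3
 c  0  1  2  3  3  3  3
 b  0  1  2  3  4  4  4
 c  0  1  2  3  4  4  4
 b  0  1  2  3  4  5  5
 a  0  1  2  3  4  5  5

4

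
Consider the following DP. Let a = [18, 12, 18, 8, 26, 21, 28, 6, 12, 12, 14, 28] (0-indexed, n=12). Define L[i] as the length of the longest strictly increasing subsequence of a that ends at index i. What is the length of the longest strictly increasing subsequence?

   i    0    1    2    3    4    5    6    7    8    9   10   11
a[i]   18   12   18    8   26   21   28    6   12   12   14   28
L[i]    1    1    2    1    3    3    4    1    2    2    3    4

4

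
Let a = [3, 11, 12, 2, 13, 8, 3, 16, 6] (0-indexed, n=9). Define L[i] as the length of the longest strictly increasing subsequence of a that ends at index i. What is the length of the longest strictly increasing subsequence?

   i    0    1    2    3    4    5    6    7    8
a[i]    3   11   12    2   13    8    3   16    6
L[i]    1    2    3    1    4    2    2    5    3

5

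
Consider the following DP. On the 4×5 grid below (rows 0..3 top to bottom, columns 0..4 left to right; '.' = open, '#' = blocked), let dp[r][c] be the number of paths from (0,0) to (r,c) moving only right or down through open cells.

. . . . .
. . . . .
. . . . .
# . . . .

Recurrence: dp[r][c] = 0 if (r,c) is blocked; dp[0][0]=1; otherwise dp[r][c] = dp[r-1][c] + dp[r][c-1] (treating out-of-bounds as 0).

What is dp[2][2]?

6

r\c   0   1   2   3   4
  0   1   1   1   1   1
  1   1   2   3   4   5
  2   1   3   6  10  15
  3   0   3   9  19  34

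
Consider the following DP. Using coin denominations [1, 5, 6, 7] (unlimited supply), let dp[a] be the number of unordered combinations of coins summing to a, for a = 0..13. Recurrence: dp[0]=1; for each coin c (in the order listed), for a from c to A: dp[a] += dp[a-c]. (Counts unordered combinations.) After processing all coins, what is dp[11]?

after  coin     0     1     2     3     4     5     6     7     8     9    10    11    12    13
          1     1     1     1     1     1     1     1     1     1     1     1     1     1     1
          5     1     1     1     1     1     2     2     2     2     2     3     3     3     3
          6     1     1     1     1     1     2     3     3     3     3     4     5     6     6
          7     1     1     1     1     1     2     3     4     4     4     5     6     8     9

6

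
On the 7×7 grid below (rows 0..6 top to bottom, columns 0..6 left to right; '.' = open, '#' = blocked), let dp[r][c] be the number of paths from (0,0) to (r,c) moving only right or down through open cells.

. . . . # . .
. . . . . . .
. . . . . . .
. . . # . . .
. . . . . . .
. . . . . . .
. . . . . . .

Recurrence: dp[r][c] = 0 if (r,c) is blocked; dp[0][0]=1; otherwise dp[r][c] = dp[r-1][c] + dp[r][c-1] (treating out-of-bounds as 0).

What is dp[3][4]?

r\c   0   1   2   3   4   5   6
  0   1   1   1   1   0   0   0
  1   1   2   3   4   4   4   4
  2   1   3   6  10  14  18  22
  3   1   4  10   0  14  32  54
  4   1   5  15  15  29  61 115
  5   1   6  21  36  65 126 241
  6   1   7  28  64 129 255 496

14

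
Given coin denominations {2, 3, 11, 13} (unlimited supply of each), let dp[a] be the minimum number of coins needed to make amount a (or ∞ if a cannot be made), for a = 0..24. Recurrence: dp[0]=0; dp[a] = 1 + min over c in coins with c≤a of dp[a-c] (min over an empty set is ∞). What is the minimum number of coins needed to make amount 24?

2

 a  0  1  2  3  4  5  6  7  8  9 10 11 12 13 14 15 16 17 18 19 20 21 22 23 24
dp  0  -  1  1  2  2  2  3  3  3  4  1  4  1  2  2  2  3  3  3  4  4  2  5  2
(- denotes ∞ / unreachable)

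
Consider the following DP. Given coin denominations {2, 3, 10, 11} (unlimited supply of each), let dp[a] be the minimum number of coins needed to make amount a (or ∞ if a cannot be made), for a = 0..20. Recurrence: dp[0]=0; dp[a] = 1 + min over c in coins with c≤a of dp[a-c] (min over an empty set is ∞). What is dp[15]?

3

 a  0  1  2  3  4  5  6  7  8  9 10 11 12 13 14 15 16 17 18 19 20
dp  0  -  1  1  2  2  2  3  3  3  1  1  2  2  2  3  3  3  4  4  2
(- denotes ∞ / unreachable)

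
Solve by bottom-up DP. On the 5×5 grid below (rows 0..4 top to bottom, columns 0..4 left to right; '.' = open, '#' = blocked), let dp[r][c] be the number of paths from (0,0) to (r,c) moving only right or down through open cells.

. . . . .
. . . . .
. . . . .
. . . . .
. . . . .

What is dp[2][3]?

10

r\c   0   1   2   3   4
  0   1   1   1   1   1
  1   1   2   3   4   5
  2   1   3   6  10  15
  3   1   4  10  20  35
  4   1   5  15  35  70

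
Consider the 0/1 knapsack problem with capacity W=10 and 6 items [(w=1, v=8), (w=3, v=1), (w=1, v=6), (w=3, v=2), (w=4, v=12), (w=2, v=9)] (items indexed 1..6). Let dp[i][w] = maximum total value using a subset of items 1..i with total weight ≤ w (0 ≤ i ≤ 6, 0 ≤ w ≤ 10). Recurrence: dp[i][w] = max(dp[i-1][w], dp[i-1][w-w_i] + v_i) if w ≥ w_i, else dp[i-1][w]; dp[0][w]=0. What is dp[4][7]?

16

i\w   0   1   2   3   4   5   6   7   8   9  10
  0   0   0   0   0   0   0   0   0   0   0   0
  1   0   8   8   8   8   8   8   8   8   8   8
  2   0   8   8   8   9   9   9   9   9   9   9
  3   0   8  14  14  14  15  15  15  15  15  15
  4   0   8  14  14  14  16  16  16  17  17  17
  5   0   8  14  14  14  20  26  26  26  28  28
  6   0   8  14  17  23  23  26  29  35  35  35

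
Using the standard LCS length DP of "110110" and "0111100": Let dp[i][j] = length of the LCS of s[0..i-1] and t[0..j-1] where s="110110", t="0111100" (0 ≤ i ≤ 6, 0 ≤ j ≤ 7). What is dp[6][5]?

4

   ''  0  1  1  1  1  0  0
''  0  0  0  0  0  0  0  0
 1  0  0  1  1  1  1  1  1
 1  0  0  1  2  2  2  2  2
 0  0  1  1  2  2  2  3  3
 1  0  1  2  2  3  3  3  3
 1  0  1  2  3  3  4  4  4
 0  0  1  2  3  3  4  5  5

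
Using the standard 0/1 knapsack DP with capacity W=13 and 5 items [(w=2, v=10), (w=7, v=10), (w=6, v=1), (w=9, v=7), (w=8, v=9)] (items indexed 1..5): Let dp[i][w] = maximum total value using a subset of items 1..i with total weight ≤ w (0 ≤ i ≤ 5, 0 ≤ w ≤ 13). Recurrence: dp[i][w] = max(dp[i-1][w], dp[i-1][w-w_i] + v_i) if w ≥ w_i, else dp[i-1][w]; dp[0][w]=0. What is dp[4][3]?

10

i\w   0   1   2   3   4   5   6   7   8   9  10  11  12  13
  0   0   0   0   0   0   0   0   0   0   0   0   0   0   0
  1   0   0  10  10  10  10  10  10  10  10  10  10  10  10
  2   0   0  10  10  10  10  10  10  10  20  20  20  20  20
  3   0   0  10  10  10  10  10  10  11  20  20  20  20  20
  4   0   0  10  10  10  10  10  10  11  20  20  20  20  20
  5   0   0  10  10  10  10  10  10  11  20  20  20  20  20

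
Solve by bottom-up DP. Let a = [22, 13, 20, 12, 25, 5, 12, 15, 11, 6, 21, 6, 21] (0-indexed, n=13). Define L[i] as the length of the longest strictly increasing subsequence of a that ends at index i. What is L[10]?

4

   i    0    1    2    3    4    5    6    7    8    9   10   11   12
a[i]   22   13   20   12   25    5   12   15   11    6   21    6   21
L[i]    1    1    2    1    3    1    2    3    2    2    4    2    4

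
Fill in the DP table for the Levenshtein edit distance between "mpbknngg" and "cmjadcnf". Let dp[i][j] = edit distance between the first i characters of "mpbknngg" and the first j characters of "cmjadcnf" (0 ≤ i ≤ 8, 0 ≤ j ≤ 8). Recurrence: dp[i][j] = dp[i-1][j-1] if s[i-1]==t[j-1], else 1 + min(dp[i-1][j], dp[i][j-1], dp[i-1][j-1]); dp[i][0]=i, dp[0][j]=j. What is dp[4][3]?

   ''  c  m  j  a  d  c  n  f
''  0  1  2  3  4  5  6  7  8
 m  1  1  1  2  3  4  5  6  7
 p  2  2  2  2  3  4  5  6  7
 b  3  3  3  3  3  4  5  6  7
 k  4  4  4  4  4  4  5  6  7
 n  5  5  5  5  5  5  5  5  6
 n  6  6  6  6  6  6  6  5  6
 g  7  7  7  7  7  7  7  6  6
 g  8  8  8  8  8  8  8  7  7

4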